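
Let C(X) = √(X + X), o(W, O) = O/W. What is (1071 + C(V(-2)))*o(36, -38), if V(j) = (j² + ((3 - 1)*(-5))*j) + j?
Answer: -2261/2 - 19*√11/9 ≈ -1137.5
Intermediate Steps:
V(j) = j² - 9*j (V(j) = (j² + (2*(-5))*j) + j = (j² - 10*j) + j = j² - 9*j)
C(X) = √2*√X (C(X) = √(2*X) = √2*√X)
(1071 + C(V(-2)))*o(36, -38) = (1071 + √2*√(-2*(-9 - 2)))*(-38/36) = (1071 + √2*√(-2*(-11)))*(-38*1/36) = (1071 + √2*√22)*(-19/18) = (1071 + 2*√11)*(-19/18) = -2261/2 - 19*√11/9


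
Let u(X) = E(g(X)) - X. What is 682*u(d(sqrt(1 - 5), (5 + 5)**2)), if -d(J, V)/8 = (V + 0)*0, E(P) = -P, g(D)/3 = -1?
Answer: 2046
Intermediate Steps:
g(D) = -3 (g(D) = 3*(-1) = -3)
d(J, V) = 0 (d(J, V) = -8*(V + 0)*0 = -8*V*0 = -8*0 = 0)
u(X) = 3 - X (u(X) = -1*(-3) - X = 3 - X)
682*u(d(sqrt(1 - 5), (5 + 5)**2)) = 682*(3 - 1*0) = 682*(3 + 0) = 682*3 = 2046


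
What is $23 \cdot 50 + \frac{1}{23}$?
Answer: $\frac{26451}{23} \approx 1150.0$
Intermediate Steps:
$23 \cdot 50 + \frac{1}{23} = 1150 + \frac{1}{23} = \frac{26451}{23}$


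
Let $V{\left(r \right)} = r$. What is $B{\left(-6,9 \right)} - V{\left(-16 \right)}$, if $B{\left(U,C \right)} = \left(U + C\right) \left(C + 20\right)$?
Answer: $103$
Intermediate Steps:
$B{\left(U,C \right)} = \left(20 + C\right) \left(C + U\right)$ ($B{\left(U,C \right)} = \left(C + U\right) \left(20 + C\right) = \left(20 + C\right) \left(C + U\right)$)
$B{\left(-6,9 \right)} - V{\left(-16 \right)} = \left(9^{2} + 20 \cdot 9 + 20 \left(-6\right) + 9 \left(-6\right)\right) - -16 = \left(81 + 180 - 120 - 54\right) + 16 = 87 + 16 = 103$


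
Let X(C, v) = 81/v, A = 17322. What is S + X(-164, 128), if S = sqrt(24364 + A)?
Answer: 81/128 + sqrt(41686) ≈ 204.80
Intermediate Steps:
S = sqrt(41686) (S = sqrt(24364 + 17322) = sqrt(41686) ≈ 204.17)
S + X(-164, 128) = sqrt(41686) + 81/128 = 81/128 + sqrt(41686)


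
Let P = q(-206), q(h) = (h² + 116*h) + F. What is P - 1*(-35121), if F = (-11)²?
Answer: 53782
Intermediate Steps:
F = 121
q(h) = 121 + h² + 116*h (q(h) = (h² + 116*h) + 121 = 121 + h² + 116*h)
P = 18661 (P = 121 + (-206)² + 116*(-206) = 121 + 42436 - 23896 = 18661)
P - 1*(-35121) = 18661 - 1*(-35121) = 18661 + 35121 = 53782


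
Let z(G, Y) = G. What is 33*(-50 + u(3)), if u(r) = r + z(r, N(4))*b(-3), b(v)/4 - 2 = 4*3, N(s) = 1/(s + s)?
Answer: 3993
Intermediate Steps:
N(s) = 1/(2*s)
b(v) = 56 (b(v) = 8 + 4*(4*3) = 8 + 4*12 = 8 + 48 = 56)
u(r) = 57*r (u(r) = r + r*56 = r + 56*r = 57*r)
33*(-50 + u(3)) = 33*(-50 + 57*3) = 33*(-50 + 171) = 33*121 = 3993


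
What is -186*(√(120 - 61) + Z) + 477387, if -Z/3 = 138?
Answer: 554391 - 186*√59 ≈ 5.5296e+5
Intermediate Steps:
Z = -414 (Z = -3*138 = -414)
-186*(√(120 - 61) + Z) + 477387 = -186*(√(120 - 61) - 414) + 477387 = -186*(√59 - 414) + 477387 = -186*(-414 + √59) + 477387 = (77004 - 186*√59) + 477387 = 554391 - 186*√59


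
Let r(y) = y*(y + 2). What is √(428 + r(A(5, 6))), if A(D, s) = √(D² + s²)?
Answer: √(489 + 2*√61) ≈ 22.464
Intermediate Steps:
r(y) = y*(2 + y)
√(428 + r(A(5, 6))) = √(428 + √(5² + 6²)*(2 + √(5² + 6²))) = √(428 + √(25 + 36)*(2 + √(25 + 36))) = √(428 + √61*(2 + √61))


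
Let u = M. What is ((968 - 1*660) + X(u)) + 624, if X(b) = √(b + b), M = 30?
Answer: 932 + 2*√15 ≈ 939.75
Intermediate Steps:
u = 30
X(b) = √2*√b (X(b) = √(2*b) = √2*√b)
((968 - 1*660) + X(u)) + 624 = ((968 - 1*660) + √2*√30) + 624 = ((968 - 660) + 2*√15) + 624 = (308 + 2*√15) + 624 = 932 + 2*√15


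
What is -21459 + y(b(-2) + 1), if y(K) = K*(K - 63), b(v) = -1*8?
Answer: -20969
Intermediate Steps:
b(v) = -8
y(K) = K*(-63 + K)
-21459 + y(b(-2) + 1) = -21459 + (-8 + 1)*(-63 + (-8 + 1)) = -21459 - 7*(-63 - 7) = -21459 - 7*(-70) = -21459 + 490 = -20969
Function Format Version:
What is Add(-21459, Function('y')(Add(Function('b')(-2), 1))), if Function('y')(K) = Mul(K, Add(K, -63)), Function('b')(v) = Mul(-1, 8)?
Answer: -20969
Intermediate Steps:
Function('b')(v) = -8
Function('y')(K) = Mul(K, Add(-63, K))
Add(-21459, Function('y')(Add(Function('b')(-2), 1))) = Add(-21459, Mul(Add(-8, 1), Add(-63, Add(-8, 1)))) = Add(-21459, Mul(-7, Add(-63, -7))) = Add(-21459, Mul(-7, -70)) = Add(-21459, 490) = -20969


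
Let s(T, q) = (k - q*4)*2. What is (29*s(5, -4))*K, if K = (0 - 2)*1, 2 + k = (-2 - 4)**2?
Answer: -5800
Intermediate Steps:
k = 34 (k = -2 + (-2 - 4)**2 = -2 + (-6)**2 = -2 + 36 = 34)
s(T, q) = 68 - 8*q (s(T, q) = (34 - q*4)*2 = (34 - 4*q)*2 = 68 - 8*q)
K = -2 (K = -2*1 = -2)
(29*s(5, -4))*K = (29*(68 - 8*(-4)))*(-2) = (29*(68 + 32))*(-2) = (29*100)*(-2) = 2900*(-2) = -5800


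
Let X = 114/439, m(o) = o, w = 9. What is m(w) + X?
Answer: 4065/439 ≈ 9.2597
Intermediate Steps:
X = 114/439 (X = 114*(1/439) = 114/439 ≈ 0.25968)
m(w) + X = 9 + 114/439 = 4065/439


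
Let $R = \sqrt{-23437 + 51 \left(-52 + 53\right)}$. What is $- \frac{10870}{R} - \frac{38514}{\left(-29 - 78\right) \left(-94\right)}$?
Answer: $- \frac{19257}{5029} + \frac{5435 i \sqrt{23386}}{11693} \approx -3.8292 + 71.081 i$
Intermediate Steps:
$R = i \sqrt{23386}$ ($R = \sqrt{-23437 + 51 \cdot 1} = \sqrt{-23437 + 51} = \sqrt{-23386} = i \sqrt{23386} \approx 152.92 i$)
$- \frac{10870}{R} - \frac{38514}{\left(-29 - 78\right) \left(-94\right)} = - \frac{10870}{i \sqrt{23386}} - \frac{38514}{\left(-29 - 78\right) \left(-94\right)} = - 10870 \left(- \frac{i \sqrt{23386}}{23386}\right) - \frac{38514}{\left(-107\right) \left(-94\right)} = \frac{5435 i \sqrt{23386}}{11693} - \frac{38514}{10058} = \frac{5435 i \sqrt{23386}}{11693} - \frac{19257}{5029} = - \frac{19257}{5029} + \frac{5435 i \sqrt{23386}}{11693}$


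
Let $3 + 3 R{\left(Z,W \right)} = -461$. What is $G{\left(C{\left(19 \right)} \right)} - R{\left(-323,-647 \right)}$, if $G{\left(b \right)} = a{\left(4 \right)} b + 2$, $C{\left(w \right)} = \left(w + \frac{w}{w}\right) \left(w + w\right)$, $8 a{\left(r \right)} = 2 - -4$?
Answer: $\frac{2180}{3} \approx 726.67$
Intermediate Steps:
$a{\left(r \right)} = \frac{3}{4}$ ($a{\left(r \right)} = \frac{2 - -4}{8} = \frac{2 + 4}{8} = \frac{1}{8} \cdot 6 = \frac{3}{4}$)
$R{\left(Z,W \right)} = - \frac{464}{3}$ ($R{\left(Z,W \right)} = -1 + \frac{1}{3} \left(-461\right) = -1 - \frac{461}{3} = - \frac{464}{3}$)
$C{\left(w \right)} = 2 w \left(1 + w\right)$ ($C{\left(w \right)} = \left(w + 1\right) 2 w = \left(1 + w\right) 2 w = 2 w \left(1 + w\right)$)
$G{\left(b \right)} = 2 + \frac{3 b}{4}$ ($G{\left(b \right)} = \frac{3 b}{4} + 2 = 2 + \frac{3 b}{4}$)
$G{\left(C{\left(19 \right)} \right)} - R{\left(-323,-647 \right)} = \left(2 + \frac{3 \cdot 2 \cdot 19 \left(1 + 19\right)}{4}\right) - - \frac{464}{3} = \left(2 + \frac{3 \cdot 2 \cdot 19 \cdot 20}{4}\right) + \frac{464}{3} = \left(2 + \frac{3}{4} \cdot 760\right) + \frac{464}{3} = \left(2 + 570\right) + \frac{464}{3} = 572 + \frac{464}{3} = \frac{2180}{3}$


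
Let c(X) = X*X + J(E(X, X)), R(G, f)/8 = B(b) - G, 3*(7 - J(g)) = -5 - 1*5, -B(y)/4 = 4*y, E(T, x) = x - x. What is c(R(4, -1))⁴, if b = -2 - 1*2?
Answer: 228293122247058838120321/81 ≈ 2.8184e+21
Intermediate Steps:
b = -4 (b = -2 - 2 = -4)
E(T, x) = 0
B(y) = -16*y
J(g) = 31/3 (J(g) = 7 - (-5 - 1*5)/3 = 7 - (-5 - 5)/3 = 7 - ⅓*(-10) = 7 + 10/3 = 31/3)
R(G, f) = 512 - 8*G (R(G, f) = 8*(-16*(-4) - G) = 8*(64 - G) = 512 - 8*G)
c(X) = 31/3 + X² (c(X) = X*X + 31/3 = X² + 31/3 = 31/3 + X²)
c(R(4, -1))⁴ = (31/3 + (512 - 8*4)²)⁴ = (31/3 + (512 - 32)²)⁴ = (31/3 + 480²)⁴ = (31/3 + 230400)⁴ = (691231/3)⁴ = 228293122247058838120321/81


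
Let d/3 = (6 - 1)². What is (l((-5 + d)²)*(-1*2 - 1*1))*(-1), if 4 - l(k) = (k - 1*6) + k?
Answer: -29370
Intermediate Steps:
d = 75 (d = 3*(6 - 1)² = 3*5² = 3*25 = 75)
l(k) = 10 - 2*k (l(k) = 4 - ((k - 1*6) + k) = 4 - ((k - 6) + k) = 4 - ((-6 + k) + k) = 4 - (-6 + 2*k) = 4 + (6 - 2*k) = 10 - 2*k)
(l((-5 + d)²)*(-1*2 - 1*1))*(-1) = ((10 - 2*(-5 + 75)²)*(-1*2 - 1*1))*(-1) = ((10 - 2*70²)*(-2 - 1))*(-1) = ((10 - 2*4900)*(-3))*(-1) = ((10 - 9800)*(-3))*(-1) = -9790*(-3)*(-1) = 29370*(-1) = -29370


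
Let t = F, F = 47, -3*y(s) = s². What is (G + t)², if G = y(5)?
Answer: 13456/9 ≈ 1495.1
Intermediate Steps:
y(s) = -s²/3
G = -25/3 (G = -⅓*5² = -⅓*25 = -25/3 ≈ -8.3333)
t = 47
(G + t)² = (-25/3 + 47)² = (116/3)² = 13456/9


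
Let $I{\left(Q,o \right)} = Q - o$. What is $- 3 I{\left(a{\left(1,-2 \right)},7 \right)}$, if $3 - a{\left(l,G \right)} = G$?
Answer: $6$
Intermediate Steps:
$a{\left(l,G \right)} = 3 - G$
$- 3 I{\left(a{\left(1,-2 \right)},7 \right)} = - 3 \left(\left(3 - -2\right) - 7\right) = - 3 \left(\left(3 + 2\right) - 7\right) = - 3 \left(5 - 7\right) = \left(-3\right) \left(-2\right) = 6$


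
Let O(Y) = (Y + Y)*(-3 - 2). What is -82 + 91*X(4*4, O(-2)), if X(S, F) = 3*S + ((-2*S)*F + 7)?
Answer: -53317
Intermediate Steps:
O(Y) = -10*Y (O(Y) = (2*Y)*(-5) = -10*Y)
X(S, F) = 7 + 3*S - 2*F*S (X(S, F) = 3*S + (-2*F*S + 7) = 3*S + (7 - 2*F*S) = 7 + 3*S - 2*F*S)
-82 + 91*X(4*4, O(-2)) = -82 + 91*(7 + 3*(4*4) - 2*(-10*(-2))*4*4) = -82 + 91*(7 + 3*16 - 2*20*16) = -82 + 91*(7 + 48 - 640) = -82 + 91*(-585) = -82 - 53235 = -53317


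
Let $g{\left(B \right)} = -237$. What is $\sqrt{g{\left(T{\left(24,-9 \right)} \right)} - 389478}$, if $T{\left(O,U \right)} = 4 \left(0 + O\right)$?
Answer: $i \sqrt{389715} \approx 624.27 i$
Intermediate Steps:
$T{\left(O,U \right)} = 4 O$
$\sqrt{g{\left(T{\left(24,-9 \right)} \right)} - 389478} = \sqrt{-237 - 389478} = \sqrt{-389715} = i \sqrt{389715}$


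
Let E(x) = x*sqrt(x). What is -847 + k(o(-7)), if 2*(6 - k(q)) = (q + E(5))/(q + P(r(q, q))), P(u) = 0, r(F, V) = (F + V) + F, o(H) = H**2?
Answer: -1683/2 - 5*sqrt(5)/98 ≈ -841.61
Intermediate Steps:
r(F, V) = V + 2*F
E(x) = x**(3/2)
k(q) = 6 - (q + 5*sqrt(5))/(2*q) (k(q) = 6 - (q + 5**(3/2))/(2*(q + 0)) = 6 - (q + 5*sqrt(5))/(2*q))
-847 + k(o(-7)) = -847 + (-5*sqrt(5) + 11*(-7)**2)/(2*((-7)**2)) = -847 + (1/2)*(-5*sqrt(5) + 11*49)/49 = -847 + (1/2)*(1/49)*(-5*sqrt(5) + 539) = -847 + (1/2)*(1/49)*(539 - 5*sqrt(5)) = -847 + (11/2 - 5*sqrt(5)/98) = -1683/2 - 5*sqrt(5)/98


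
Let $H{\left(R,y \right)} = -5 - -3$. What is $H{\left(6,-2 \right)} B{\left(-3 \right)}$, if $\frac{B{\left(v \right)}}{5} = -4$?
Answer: $40$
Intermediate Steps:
$H{\left(R,y \right)} = -2$ ($H{\left(R,y \right)} = -5 + 3 = -2$)
$B{\left(v \right)} = -20$ ($B{\left(v \right)} = 5 \left(-4\right) = -20$)
$H{\left(6,-2 \right)} B{\left(-3 \right)} = \left(-2\right) \left(-20\right) = 40$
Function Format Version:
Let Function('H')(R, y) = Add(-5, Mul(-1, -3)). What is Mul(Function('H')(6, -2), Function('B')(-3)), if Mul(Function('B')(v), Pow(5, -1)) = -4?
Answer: 40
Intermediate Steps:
Function('H')(R, y) = -2 (Function('H')(R, y) = Add(-5, 3) = -2)
Function('B')(v) = -20 (Function('B')(v) = Mul(5, -4) = -20)
Mul(Function('H')(6, -2), Function('B')(-3)) = Mul(-2, -20) = 40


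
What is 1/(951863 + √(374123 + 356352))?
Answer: 951863/906042440294 - 5*√29219/906042440294 ≈ 1.0496e-6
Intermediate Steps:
1/(951863 + √(374123 + 356352)) = 1/(951863 + √730475) = 1/(951863 + 5*√29219)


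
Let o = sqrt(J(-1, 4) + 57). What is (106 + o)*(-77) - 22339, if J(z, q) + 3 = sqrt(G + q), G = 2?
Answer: -30501 - 77*sqrt(54 + sqrt(6)) ≈ -31080.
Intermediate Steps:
J(z, q) = -3 + sqrt(2 + q)
o = sqrt(54 + sqrt(6)) (o = sqrt((-3 + sqrt(2 + 4)) + 57) = sqrt((-3 + sqrt(6)) + 57) = sqrt(54 + sqrt(6)) ≈ 7.5133)
(106 + o)*(-77) - 22339 = (106 + sqrt(54 + sqrt(6)))*(-77) - 22339 = (-8162 - 77*sqrt(54 + sqrt(6))) - 22339 = -30501 - 77*sqrt(54 + sqrt(6))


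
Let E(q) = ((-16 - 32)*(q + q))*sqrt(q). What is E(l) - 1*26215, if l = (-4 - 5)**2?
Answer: -96199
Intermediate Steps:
l = 81 (l = (-9)**2 = 81)
E(q) = -96*q**(3/2) (E(q) = (-96*q)*sqrt(q) = -96*q**(3/2))
E(l) - 1*26215 = -96*81**(3/2) - 1*26215 = -96*729 - 26215 = -69984 - 26215 = -96199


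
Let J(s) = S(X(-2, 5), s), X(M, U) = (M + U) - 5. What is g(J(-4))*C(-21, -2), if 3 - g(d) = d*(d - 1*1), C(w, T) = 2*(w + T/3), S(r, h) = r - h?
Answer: -130/3 ≈ -43.333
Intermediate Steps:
X(M, U) = -5 + M + U
J(s) = -2 - s (J(s) = (-5 - 2 + 5) - s = -2 - s)
C(w, T) = 2*w + 2*T/3 (C(w, T) = 2*(w + T*(⅓)) = 2*(w + T/3) = 2*w + 2*T/3)
g(d) = 3 - d*(-1 + d) (g(d) = 3 - d*(d - 1*1) = 3 - d*(d - 1) = 3 - d*(-1 + d))
g(J(-4))*C(-21, -2) = (3 + (-2 - 1*(-4)) - (-2 - 1*(-4))²)*(2*(-21) + (⅔)*(-2)) = (3 + (-2 + 4) - (-2 + 4)²)*(-42 - 4/3) = (3 + 2 - 1*2²)*(-130/3) = (3 + 2 - 1*4)*(-130/3) = (3 + 2 - 4)*(-130/3) = 1*(-130/3) = -130/3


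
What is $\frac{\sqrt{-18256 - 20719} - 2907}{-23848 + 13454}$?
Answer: $\frac{2907}{10394} - \frac{5 i \sqrt{1559}}{10394} \approx 0.27968 - 0.018994 i$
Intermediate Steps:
$\frac{\sqrt{-18256 - 20719} - 2907}{-23848 + 13454} = \frac{\sqrt{-38975} - 2907}{-10394} = \left(5 i \sqrt{1559} - 2907\right) \left(- \frac{1}{10394}\right) = \left(-2907 + 5 i \sqrt{1559}\right) \left(- \frac{1}{10394}\right) = \frac{2907}{10394} - \frac{5 i \sqrt{1559}}{10394}$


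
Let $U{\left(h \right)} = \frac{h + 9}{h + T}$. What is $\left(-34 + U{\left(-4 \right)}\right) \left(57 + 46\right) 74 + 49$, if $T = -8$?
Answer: $- \frac{1573649}{6} \approx -2.6228 \cdot 10^{5}$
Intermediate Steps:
$U{\left(h \right)} = \frac{9 + h}{-8 + h}$ ($U{\left(h \right)} = \frac{h + 9}{h - 8} = \frac{9 + h}{-8 + h}$)
$\left(-34 + U{\left(-4 \right)}\right) \left(57 + 46\right) 74 + 49 = \left(-34 + \frac{9 - 4}{-8 - 4}\right) \left(57 + 46\right) 74 + 49 = \left(-34 + \frac{1}{-12} \cdot 5\right) 103 \cdot 74 + 49 = \left(-34 - \frac{5}{12}\right) 103 \cdot 74 + 49 = \left(- \frac{413}{12}\right) 103 \cdot 74 + 49 = \left(- \frac{42539}{12}\right) 74 + 49 = - \frac{1573943}{6} + 49 = - \frac{1573649}{6}$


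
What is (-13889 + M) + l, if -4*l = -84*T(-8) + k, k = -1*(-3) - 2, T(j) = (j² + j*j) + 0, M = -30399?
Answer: -166401/4 ≈ -41600.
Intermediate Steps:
T(j) = 2*j² (T(j) = (j² + j²) + 0 = 2*j² + 0 = 2*j²)
k = 1 (k = 3 - 2 = 1)
l = 10751/4 (l = -(-168*(-8)² + 1)/4 = -(-168*64 + 1)/4 = -(-84*128 + 1)/4 = -(-10752 + 1)/4 = -¼*(-10751) = 10751/4 ≈ 2687.8)
(-13889 + M) + l = (-13889 - 30399) + 10751/4 = -44288 + 10751/4 = -166401/4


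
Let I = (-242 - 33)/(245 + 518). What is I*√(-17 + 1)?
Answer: -1100*I/763 ≈ -1.4417*I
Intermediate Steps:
I = -275/763 ≈ -0.36042
I*√(-17 + 1) = -275*√(-17 + 1)/763 = -1100*I/763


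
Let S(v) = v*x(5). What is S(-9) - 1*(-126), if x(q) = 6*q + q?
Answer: -189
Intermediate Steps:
x(q) = 7*q
S(v) = 35*v (S(v) = v*(7*5) = v*35 = 35*v)
S(-9) - 1*(-126) = 35*(-9) - 1*(-126) = -315 + 126 = -189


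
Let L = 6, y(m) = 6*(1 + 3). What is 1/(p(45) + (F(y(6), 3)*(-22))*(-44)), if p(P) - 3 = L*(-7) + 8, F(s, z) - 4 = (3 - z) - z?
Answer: 1/937 ≈ 0.0010672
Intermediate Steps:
y(m) = 24 (y(m) = 6*4 = 24)
F(s, z) = 7 - 2*z (F(s, z) = 4 + ((3 - z) - z) = 4 + (3 - 2*z) = 7 - 2*z)
p(P) = -31 (p(P) = 3 + (6*(-7) + 8) = 3 + (-42 + 8) = 3 - 34 = -31)
1/(p(45) + (F(y(6), 3)*(-22))*(-44)) = 1/(-31 + ((7 - 2*3)*(-22))*(-44)) = 1/(-31 + ((7 - 6)*(-22))*(-44)) = 1/(-31 + (1*(-22))*(-44)) = 1/(-31 - 22*(-44)) = 1/(-31 + 968) = 1/937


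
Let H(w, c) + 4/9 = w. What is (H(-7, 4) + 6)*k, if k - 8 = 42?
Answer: -650/9 ≈ -72.222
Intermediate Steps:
H(w, c) = -4/9 + w
k = 50 (k = 8 + 42 = 50)
(H(-7, 4) + 6)*k = ((-4/9 - 7) + 6)*50 = (-67/9 + 6)*50 = -13/9*50 = -650/9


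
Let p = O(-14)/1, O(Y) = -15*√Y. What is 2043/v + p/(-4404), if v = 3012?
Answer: 681/1004 + 5*I*√14/1468 ≈ 0.67829 + 0.012744*I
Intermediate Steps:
p = -15*I*√14 (p = -15*I*√14/1 = -15*I*√14*1 = -15*I*√14 ≈ -56.125*I)
2043/v + p/(-4404) = 2043/3012 - 15*I*√14/(-4404) = 2043*(1/3012) - 15*I*√14*(-1/4404) = 681/1004 + 5*I*√14/1468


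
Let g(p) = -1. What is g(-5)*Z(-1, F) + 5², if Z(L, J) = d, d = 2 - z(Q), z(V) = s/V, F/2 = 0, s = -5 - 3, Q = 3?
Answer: 61/3 ≈ 20.333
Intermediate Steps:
s = -8
F = 0 (F = 2*0 = 0)
z(V) = -8/V
d = 14/3 (d = 2 - (-8)/3 = 2 - 1*(-8/3) = 2 + 8/3 = 14/3 ≈ 4.6667)
Z(L, J) = 14/3
g(-5)*Z(-1, F) + 5² = -1*14/3 + 5² = -14/3 + 25 = 61/3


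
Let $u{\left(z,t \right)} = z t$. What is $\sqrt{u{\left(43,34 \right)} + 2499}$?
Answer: $\sqrt{3961} \approx 62.936$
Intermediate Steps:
$u{\left(z,t \right)} = t z$
$\sqrt{u{\left(43,34 \right)} + 2499} = \sqrt{34 \cdot 43 + 2499} = \sqrt{1462 + 2499} = \sqrt{3961}$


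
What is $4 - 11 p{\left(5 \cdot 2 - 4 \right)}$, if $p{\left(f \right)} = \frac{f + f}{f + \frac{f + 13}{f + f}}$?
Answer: $- \frac{1220}{91} \approx -13.407$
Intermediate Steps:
$p{\left(f \right)} = \frac{2 f}{f + \frac{13 + f}{2 f}}$
$4 - 11 p{\left(5 \cdot 2 - 4 \right)} = 4 - 11 \frac{4 \left(5 \cdot 2 - 4\right)^{2}}{13 + \left(5 \cdot 2 - 4\right) + 2 \left(5 \cdot 2 - 4\right)^{2}} = 4 - 11 \frac{4 \left(10 - 4\right)^{2}}{13 + \left(10 - 4\right) + 2 \left(10 - 4\right)^{2}} = 4 - 11 \frac{4 \cdot 6^{2}}{13 + 6 + 2 \cdot 6^{2}} = 4 - 11 \cdot 4 \cdot 36 \frac{1}{13 + 6 + 2 \cdot 36} = 4 - 11 \cdot 4 \cdot 36 \frac{1}{13 + 6 + 72} = 4 - 11 \cdot 4 \cdot 36 \cdot \frac{1}{91} = 4 - \frac{1584}{91} = - \frac{1220}{91}$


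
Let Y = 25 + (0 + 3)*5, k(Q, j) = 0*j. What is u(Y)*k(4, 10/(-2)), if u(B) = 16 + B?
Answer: 0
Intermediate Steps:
k(Q, j) = 0
Y = 40 (Y = 25 + 3*5 = 25 + 15 = 40)
u(Y)*k(4, 10/(-2)) = (16 + 40)*0 = 56*0 = 0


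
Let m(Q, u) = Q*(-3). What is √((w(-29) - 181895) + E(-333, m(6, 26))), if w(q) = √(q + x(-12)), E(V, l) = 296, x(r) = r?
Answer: √(-181599 + I*√41) ≈ 0.008 + 426.14*I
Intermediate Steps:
m(Q, u) = -3*Q
w(q) = √(-12 + q) (w(q) = √(q - 12) = √(-12 + q))
√((w(-29) - 181895) + E(-333, m(6, 26))) = √((√(-12 - 29) - 181895) + 296) = √((√(-41) - 181895) + 296) = √((I*√41 - 181895) + 296) = √((-181895 + I*√41) + 296) = √(-181599 + I*√41)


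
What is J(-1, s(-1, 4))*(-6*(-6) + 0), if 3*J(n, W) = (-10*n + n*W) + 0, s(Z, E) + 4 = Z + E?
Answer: 132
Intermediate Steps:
s(Z, E) = -4 + E + Z (s(Z, E) = -4 + (Z + E) = -4 + (E + Z) = -4 + E + Z)
J(n, W) = -10*n/3 + W*n/3 (J(n, W) = ((-10*n + n*W) + 0)/3 = ((-10*n + W*n) + 0)/3 = (-10*n + W*n)/3 = -10*n/3 + W*n/3)
J(-1, s(-1, 4))*(-6*(-6) + 0) = ((1/3)*(-1)*(-10 + (-4 + 4 - 1)))*(-6*(-6) + 0) = ((1/3)*(-1)*(-10 - 1))*(36 + 0) = ((1/3)*(-1)*(-11))*36 = (11/3)*36 = 132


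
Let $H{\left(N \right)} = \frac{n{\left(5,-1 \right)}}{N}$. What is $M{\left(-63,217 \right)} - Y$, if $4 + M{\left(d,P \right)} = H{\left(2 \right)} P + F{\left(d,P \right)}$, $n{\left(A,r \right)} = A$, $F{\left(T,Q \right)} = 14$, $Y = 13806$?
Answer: $- \frac{26507}{2} \approx -13254.0$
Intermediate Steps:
$H{\left(N \right)} = \frac{5}{N}$
$M{\left(d,P \right)} = 10 + \frac{5 P}{2}$ ($M{\left(d,P \right)} = -4 + \left(\frac{5}{2} P + 14\right) = -4 + \left(5 \cdot \frac{1}{2} P + 14\right) = -4 + \left(\frac{5 P}{2} + 14\right) = -4 + \left(14 + \frac{5 P}{2}\right) = 10 + \frac{5 P}{2}$)
$M{\left(-63,217 \right)} - Y = \left(10 + \frac{5}{2} \cdot 217\right) - 13806 = \left(10 + \frac{1085}{2}\right) - 13806 = \frac{1105}{2} - 13806 = - \frac{26507}{2}$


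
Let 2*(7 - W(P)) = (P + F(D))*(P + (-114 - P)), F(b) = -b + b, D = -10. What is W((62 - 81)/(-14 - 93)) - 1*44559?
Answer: -4765981/107 ≈ -44542.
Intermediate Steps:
F(b) = 0
W(P) = 7 + 57*P (W(P) = 7 - (P + 0)*(P + (-114 - P))/2 = 7 - P*(-114)/2 = 7 - (-57)*P = 7 + 57*P)
W((62 - 81)/(-14 - 93)) - 1*44559 = (7 + 57*((62 - 81)/(-14 - 93))) - 1*44559 = (7 + 57*(-19/(-107))) - 44559 = (7 + 57*(-19*(-1/107))) - 44559 = (7 + 57*(19/107)) - 44559 = (7 + 1083/107) - 44559 = 1832/107 - 44559 = -4765981/107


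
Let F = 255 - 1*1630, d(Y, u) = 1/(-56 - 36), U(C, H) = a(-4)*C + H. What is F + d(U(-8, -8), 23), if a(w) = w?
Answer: -126501/92 ≈ -1375.0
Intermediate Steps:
U(C, H) = H - 4*C (U(C, H) = -4*C + H = H - 4*C)
d(Y, u) = -1/92 (d(Y, u) = 1/(-92) = -1/92)
F = -1375 (F = 255 - 1630 = -1375)
F + d(U(-8, -8), 23) = -1375 - 1/92 = -126501/92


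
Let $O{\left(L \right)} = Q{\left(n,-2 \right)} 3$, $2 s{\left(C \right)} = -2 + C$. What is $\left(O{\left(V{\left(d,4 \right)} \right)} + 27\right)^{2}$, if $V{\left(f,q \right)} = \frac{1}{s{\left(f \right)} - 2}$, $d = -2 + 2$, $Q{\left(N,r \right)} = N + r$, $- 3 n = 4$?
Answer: $289$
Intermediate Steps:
$n = - \frac{4}{3}$ ($n = \left(- \frac{1}{3}\right) 4 = - \frac{4}{3} \approx -1.3333$)
$s{\left(C \right)} = -1 + \frac{C}{2}$ ($s{\left(C \right)} = \frac{-2 + C}{2} = -1 + \frac{C}{2}$)
$d = 0$
$V{\left(f,q \right)} = \frac{1}{-3 + \frac{f}{2}}$ ($V{\left(f,q \right)} = \frac{1}{\left(-1 + \frac{f}{2}\right) - 2} = \frac{1}{-3 + \frac{f}{2}}$)
$O{\left(L \right)} = -10$ ($O{\left(L \right)} = \left(- \frac{4}{3} - 2\right) 3 = \left(- \frac{10}{3}\right) 3 = -10$)
$\left(O{\left(V{\left(d,4 \right)} \right)} + 27\right)^{2} = \left(-10 + 27\right)^{2} = 17^{2} = 289$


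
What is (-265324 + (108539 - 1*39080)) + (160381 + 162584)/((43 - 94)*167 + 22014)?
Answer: -881088980/4499 ≈ -1.9584e+5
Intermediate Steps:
(-265324 + (108539 - 1*39080)) + (160381 + 162584)/((43 - 94)*167 + 22014) = (-265324 + (108539 - 39080)) + 322965/(-51*167 + 22014) = (-265324 + 69459) + 322965/(-8517 + 22014) = -195865 + 322965/13497 = -195865 + 322965*(1/13497) = -195865 + 107655/4499 = -881088980/4499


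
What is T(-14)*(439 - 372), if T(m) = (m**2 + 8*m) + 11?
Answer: 6365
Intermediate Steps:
T(m) = 11 + m**2 + 8*m
T(-14)*(439 - 372) = (11 + (-14)**2 + 8*(-14))*(439 - 372) = (11 + 196 - 112)*67 = 95*67 = 6365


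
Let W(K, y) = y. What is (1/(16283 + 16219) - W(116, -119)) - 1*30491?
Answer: -987150743/32502 ≈ -30372.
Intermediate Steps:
(1/(16283 + 16219) - W(116, -119)) - 1*30491 = (1/(16283 + 16219) - 1*(-119)) - 1*30491 = (1/32502 + 119) - 30491 = 3867739/32502 - 30491 = -987150743/32502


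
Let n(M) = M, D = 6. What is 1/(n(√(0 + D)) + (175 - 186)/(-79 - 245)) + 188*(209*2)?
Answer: 49487091676/629735 + 104976*√6/629735 ≈ 78584.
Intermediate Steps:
1/(n(√(0 + D)) + (175 - 186)/(-79 - 245)) + 188*(209*2) = 1/(√(0 + 6) + (175 - 186)/(-79 - 245)) + 188*(209*2) = 1/(√6 - 11/(-324)) + 188*418 = 1/(√6 - 11*(-1/324)) + 78584 = 1/(√6 + 11/324) + 78584 = 1/(11/324 + √6) + 78584 = 78584 + 1/(11/324 + √6)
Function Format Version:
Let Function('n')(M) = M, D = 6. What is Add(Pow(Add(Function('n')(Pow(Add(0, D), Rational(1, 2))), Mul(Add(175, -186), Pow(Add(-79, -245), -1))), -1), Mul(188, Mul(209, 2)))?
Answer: Add(Rational(49487091676, 629735), Mul(Rational(104976, 629735), Pow(6, Rational(1, 2)))) ≈ 78584.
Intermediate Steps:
Add(Pow(Add(Function('n')(Pow(Add(0, D), Rational(1, 2))), Mul(Add(175, -186), Pow(Add(-79, -245), -1))), -1), Mul(188, Mul(209, 2))) = Add(Pow(Add(Pow(Add(0, 6), Rational(1, 2)), Mul(Add(175, -186), Pow(Add(-79, -245), -1))), -1), Mul(188, Mul(209, 2))) = Add(Pow(Add(Pow(6, Rational(1, 2)), Mul(-11, Pow(-324, -1))), -1), Mul(188, 418)) = Add(Pow(Add(Pow(6, Rational(1, 2)), Mul(-11, Rational(-1, 324))), -1), 78584) = Add(Pow(Add(Pow(6, Rational(1, 2)), Rational(11, 324)), -1), 78584) = Add(Pow(Add(Rational(11, 324), Pow(6, Rational(1, 2))), -1), 78584) = Add(78584, Pow(Add(Rational(11, 324), Pow(6, Rational(1, 2))), -1))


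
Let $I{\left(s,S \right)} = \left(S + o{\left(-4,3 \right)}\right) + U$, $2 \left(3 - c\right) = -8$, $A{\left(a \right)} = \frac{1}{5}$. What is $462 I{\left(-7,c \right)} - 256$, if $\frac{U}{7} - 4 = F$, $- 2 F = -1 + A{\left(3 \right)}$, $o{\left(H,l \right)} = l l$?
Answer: $\frac{106828}{5} \approx 21366.0$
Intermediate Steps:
$A{\left(a \right)} = \frac{1}{5}$
$o{\left(H,l \right)} = l^{2}$
$c = 7$ ($c = 3 - -4 = 3 + 4 = 7$)
$F = \frac{2}{5}$ ($F = - \frac{-1 + \frac{1}{5}}{2} = \left(- \frac{1}{2}\right) \left(- \frac{4}{5}\right) = \frac{2}{5} \approx 0.4$)
$U = \frac{154}{5}$ ($U = 28 + 7 \cdot \frac{2}{5} = 28 + \frac{14}{5} = \frac{154}{5} \approx 30.8$)
$I{\left(s,S \right)} = \frac{199}{5} + S$ ($I{\left(s,S \right)} = \left(S + 3^{2}\right) + \frac{154}{5} = \left(S + 9\right) + \frac{154}{5} = \left(9 + S\right) + \frac{154}{5} = \frac{199}{5} + S$)
$462 I{\left(-7,c \right)} - 256 = 462 \left(\frac{199}{5} + 7\right) - 256 = 462 \cdot \frac{234}{5} - 256 = \frac{108108}{5} - 256 = \frac{106828}{5}$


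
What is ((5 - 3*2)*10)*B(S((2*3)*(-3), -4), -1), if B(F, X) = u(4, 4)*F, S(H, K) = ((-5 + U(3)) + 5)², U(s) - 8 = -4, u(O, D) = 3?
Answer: -480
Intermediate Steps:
U(s) = 4 (U(s) = 8 - 4 = 4)
S(H, K) = 16 (S(H, K) = ((-5 + 4) + 5)² = (-1 + 5)² = 4² = 16)
B(F, X) = 3*F
((5 - 3*2)*10)*B(S((2*3)*(-3), -4), -1) = ((5 - 3*2)*10)*(3*16) = ((5 - 6)*10)*48 = -1*10*48 = -10*48 = -480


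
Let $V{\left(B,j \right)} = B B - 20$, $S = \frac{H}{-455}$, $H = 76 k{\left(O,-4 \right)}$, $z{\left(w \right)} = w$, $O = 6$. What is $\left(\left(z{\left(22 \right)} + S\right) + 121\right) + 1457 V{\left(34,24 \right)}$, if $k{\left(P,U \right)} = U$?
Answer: $\frac{753159529}{455} \approx 1.6553 \cdot 10^{6}$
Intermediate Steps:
$H = -304$ ($H = 76 \left(-4\right) = -304$)
$S = \frac{304}{455}$ ($S = - \frac{304}{-455} = \left(-304\right) \left(- \frac{1}{455}\right) = \frac{304}{455} \approx 0.66813$)
$V{\left(B,j \right)} = -20 + B^{2}$ ($V{\left(B,j \right)} = B^{2} - 20 = -20 + B^{2}$)
$\left(\left(z{\left(22 \right)} + S\right) + 121\right) + 1457 V{\left(34,24 \right)} = \left(\left(22 + \frac{304}{455}\right) + 121\right) + 1457 \left(-20 + 34^{2}\right) = \left(\frac{10314}{455} + 121\right) + 1457 \left(-20 + 1156\right) = \frac{65369}{455} + 1457 \cdot 1136 = \frac{65369}{455} + 1655152 = \frac{753159529}{455}$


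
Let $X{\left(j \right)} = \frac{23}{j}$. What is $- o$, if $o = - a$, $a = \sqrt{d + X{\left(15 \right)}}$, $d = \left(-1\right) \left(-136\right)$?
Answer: $\frac{\sqrt{30945}}{15} \approx 11.727$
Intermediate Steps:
$d = 136$
$a = \frac{\sqrt{30945}}{15}$ ($a = \sqrt{136 + \frac{23}{15}} = \sqrt{\frac{2063}{15}} = \frac{\sqrt{30945}}{15} \approx 11.727$)
$o = - \frac{\sqrt{30945}}{15} \approx -11.727$
$- o = - \frac{\left(-1\right) \sqrt{30945}}{15} = \frac{\sqrt{30945}}{15}$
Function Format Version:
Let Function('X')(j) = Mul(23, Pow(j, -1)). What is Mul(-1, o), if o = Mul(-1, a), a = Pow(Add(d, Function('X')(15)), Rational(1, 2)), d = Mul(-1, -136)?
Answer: Mul(Rational(1, 15), Pow(30945, Rational(1, 2))) ≈ 11.727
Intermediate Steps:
d = 136
a = Mul(Rational(1, 15), Pow(30945, Rational(1, 2))) (a = Pow(Add(136, Mul(23, Pow(15, -1))), Rational(1, 2)) = Pow(Add(136, Mul(23, Rational(1, 15))), Rational(1, 2)) = Pow(Add(136, Rational(23, 15)), Rational(1, 2)) = Pow(Rational(2063, 15), Rational(1, 2)) = Mul(Rational(1, 15), Pow(30945, Rational(1, 2))) ≈ 11.727)
o = Mul(Rational(-1, 15), Pow(30945, Rational(1, 2))) (o = Mul(-1, Mul(Rational(1, 15), Pow(30945, Rational(1, 2)))) = Mul(Rational(-1, 15), Pow(30945, Rational(1, 2))) ≈ -11.727)
Mul(-1, o) = Mul(-1, Mul(Rational(-1, 15), Pow(30945, Rational(1, 2)))) = Mul(Rational(1, 15), Pow(30945, Rational(1, 2)))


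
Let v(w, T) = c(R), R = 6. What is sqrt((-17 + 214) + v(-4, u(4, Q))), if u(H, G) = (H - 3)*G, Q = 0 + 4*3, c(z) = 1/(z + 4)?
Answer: 3*sqrt(2190)/10 ≈ 14.039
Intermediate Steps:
c(z) = 1/(4 + z)
Q = 12 (Q = 0 + 12 = 12)
u(H, G) = G*(-3 + H) (u(H, G) = (-3 + H)*G = G*(-3 + H))
v(w, T) = 1/10 (v(w, T) = 1/(4 + 6) = 1/10)
sqrt((-17 + 214) + v(-4, u(4, Q))) = sqrt((-17 + 214) + 1/10) = sqrt(197 + 1/10) = sqrt(1971/10) = 3*sqrt(2190)/10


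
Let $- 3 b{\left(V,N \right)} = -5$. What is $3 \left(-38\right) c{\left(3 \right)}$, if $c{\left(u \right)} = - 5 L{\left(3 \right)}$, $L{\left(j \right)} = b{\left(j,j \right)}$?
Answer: $950$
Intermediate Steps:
$b{\left(V,N \right)} = \frac{5}{3}$ ($b{\left(V,N \right)} = \left(- \frac{1}{3}\right) \left(-5\right) = \frac{5}{3}$)
$L{\left(j \right)} = \frac{5}{3}$
$c{\left(u \right)} = - \frac{25}{3}$ ($c{\left(u \right)} = \left(-5\right) \frac{5}{3} = - \frac{25}{3}$)
$3 \left(-38\right) c{\left(3 \right)} = 3 \left(-38\right) \left(- \frac{25}{3}\right) = \left(-114\right) \left(- \frac{25}{3}\right) = 950$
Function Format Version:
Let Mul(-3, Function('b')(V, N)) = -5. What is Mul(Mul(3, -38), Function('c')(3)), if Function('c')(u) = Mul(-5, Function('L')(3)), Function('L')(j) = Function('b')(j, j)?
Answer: 950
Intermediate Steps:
Function('b')(V, N) = Rational(5, 3) (Function('b')(V, N) = Mul(Rational(-1, 3), -5) = Rational(5, 3))
Function('L')(j) = Rational(5, 3)
Function('c')(u) = Rational(-25, 3) (Function('c')(u) = Mul(-5, Rational(5, 3)) = Rational(-25, 3))
Mul(Mul(3, -38), Function('c')(3)) = Mul(Mul(3, -38), Rational(-25, 3)) = Mul(-114, Rational(-25, 3)) = 950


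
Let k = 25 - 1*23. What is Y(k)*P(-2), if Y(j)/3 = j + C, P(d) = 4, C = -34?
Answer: -384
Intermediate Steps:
k = 2 (k = 25 - 23 = 2)
Y(j) = -102 + 3*j (Y(j) = 3*(j - 34) = 3*(-34 + j) = -102 + 3*j)
Y(k)*P(-2) = (-102 + 3*2)*4 = (-102 + 6)*4 = -96*4 = -384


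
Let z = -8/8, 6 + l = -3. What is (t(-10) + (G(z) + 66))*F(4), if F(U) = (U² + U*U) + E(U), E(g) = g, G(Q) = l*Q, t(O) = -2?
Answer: 2628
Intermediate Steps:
l = -9 (l = -6 - 3 = -9)
z = -1 (z = -8*⅛ = -1)
G(Q) = -9*Q
F(U) = U + 2*U² (F(U) = (U² + U*U) + U = (U² + U²) + U = 2*U² + U = U + 2*U²)
(t(-10) + (G(z) + 66))*F(4) = (-2 + (-9*(-1) + 66))*(4*(1 + 2*4)) = (-2 + (9 + 66))*(4*(1 + 8)) = (-2 + 75)*(4*9) = 73*36 = 2628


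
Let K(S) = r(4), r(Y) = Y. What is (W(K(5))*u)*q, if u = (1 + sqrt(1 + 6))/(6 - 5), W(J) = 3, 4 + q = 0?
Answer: -12 - 12*sqrt(7) ≈ -43.749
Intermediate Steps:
q = -4 (q = -4 + 0 = -4)
K(S) = 4
u = 1 + sqrt(7) (u = (1 + sqrt(7))/1 = (1 + sqrt(7))*1 = 1 + sqrt(7) ≈ 3.6458)
(W(K(5))*u)*q = (3*(1 + sqrt(7)))*(-4) = (3 + 3*sqrt(7))*(-4) = -12 - 12*sqrt(7)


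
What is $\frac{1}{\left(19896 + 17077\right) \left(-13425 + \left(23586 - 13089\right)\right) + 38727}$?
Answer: $- \frac{1}{108218217} \approx -9.2406 \cdot 10^{-9}$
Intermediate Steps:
$\frac{1}{\left(19896 + 17077\right) \left(-13425 + \left(23586 - 13089\right)\right) + 38727} = \frac{1}{36973 \left(-13425 + 10497\right) + 38727} = \frac{1}{36973 \left(-2928\right) + 38727} = \frac{1}{-108256944 + 38727} = \frac{1}{-108218217} = - \frac{1}{108218217}$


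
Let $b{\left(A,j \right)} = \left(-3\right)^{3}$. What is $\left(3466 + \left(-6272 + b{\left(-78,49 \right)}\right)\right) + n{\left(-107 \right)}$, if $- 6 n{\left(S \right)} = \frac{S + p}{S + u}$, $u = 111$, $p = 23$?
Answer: $- \frac{5659}{2} \approx -2829.5$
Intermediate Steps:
$b{\left(A,j \right)} = -27$
$n{\left(S \right)} = - \frac{23 + S}{6 \left(111 + S\right)}$ ($n{\left(S \right)} = - \frac{\left(S + 23\right) \frac{1}{S + 111}}{6} = - \frac{\left(23 + S\right) \frac{1}{111 + S}}{6} = - \frac{\frac{1}{111 + S} \left(23 + S\right)}{6} = - \frac{23 + S}{6 \left(111 + S\right)}$)
$\left(3466 + \left(-6272 + b{\left(-78,49 \right)}\right)\right) + n{\left(-107 \right)} = \left(3466 - 6299\right) + \frac{-23 - -107}{6 \left(111 - 107\right)} = \left(3466 - 6299\right) + \frac{-23 + 107}{6 \cdot 4} = -2833 + \frac{1}{6} \cdot \frac{1}{4} \cdot 84 = -2833 + \frac{7}{2} = - \frac{5659}{2}$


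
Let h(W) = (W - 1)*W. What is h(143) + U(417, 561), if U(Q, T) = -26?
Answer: 20280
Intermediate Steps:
h(W) = W*(-1 + W) (h(W) = (-1 + W)*W = W*(-1 + W))
h(143) + U(417, 561) = 143*(-1 + 143) - 26 = 143*142 - 26 = 20306 - 26 = 20280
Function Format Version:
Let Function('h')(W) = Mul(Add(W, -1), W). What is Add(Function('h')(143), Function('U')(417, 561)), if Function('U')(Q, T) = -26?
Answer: 20280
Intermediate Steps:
Function('h')(W) = Mul(W, Add(-1, W)) (Function('h')(W) = Mul(Add(-1, W), W) = Mul(W, Add(-1, W)))
Add(Function('h')(143), Function('U')(417, 561)) = Add(Mul(143, Add(-1, 143)), -26) = Add(Mul(143, 142), -26) = Add(20306, -26) = 20280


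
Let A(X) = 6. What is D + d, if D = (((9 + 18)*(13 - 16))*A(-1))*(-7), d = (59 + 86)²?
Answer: 24427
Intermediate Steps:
d = 21025 (d = 145² = 21025)
D = 3402 (D = (((9 + 18)*(13 - 16))*6)*(-7) = ((27*(-3))*6)*(-7) = -81*6*(-7) = -486*(-7) = 3402)
D + d = 3402 + 21025 = 24427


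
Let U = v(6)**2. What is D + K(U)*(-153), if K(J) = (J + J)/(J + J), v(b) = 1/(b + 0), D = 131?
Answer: -22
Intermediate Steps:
v(b) = 1/b
U = 1/36 (U = (1/6)**2 = 1/36 ≈ 0.027778)
K(J) = 1 (K(J) = (2*J)/((2*J)) = (2*J)*(1/(2*J)) = 1)
D + K(U)*(-153) = 131 + 1*(-153) = 131 - 153 = -22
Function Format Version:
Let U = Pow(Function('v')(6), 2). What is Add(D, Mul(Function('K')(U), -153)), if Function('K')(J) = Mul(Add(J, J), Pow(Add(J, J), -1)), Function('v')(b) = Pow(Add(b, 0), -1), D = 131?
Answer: -22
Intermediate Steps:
Function('v')(b) = Pow(b, -1)
U = Rational(1, 36) (U = Pow(Pow(6, -1), 2) = Pow(Rational(1, 6), 2) = Rational(1, 36) ≈ 0.027778)
Function('K')(J) = 1 (Function('K')(J) = Mul(Mul(2, J), Pow(Mul(2, J), -1)) = Mul(Mul(2, J), Mul(Rational(1, 2), Pow(J, -1))) = 1)
Add(D, Mul(Function('K')(U), -153)) = Add(131, Mul(1, -153)) = Add(131, -153) = -22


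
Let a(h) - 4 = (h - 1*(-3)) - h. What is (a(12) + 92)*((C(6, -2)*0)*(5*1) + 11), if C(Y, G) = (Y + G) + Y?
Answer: 1089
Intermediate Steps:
C(Y, G) = G + 2*Y (C(Y, G) = (G + Y) + Y = G + 2*Y)
a(h) = 7 (a(h) = 4 + ((h - 1*(-3)) - h) = 4 + ((h + 3) - h) = 4 + ((3 + h) - h) = 4 + 3 = 7)
(a(12) + 92)*((C(6, -2)*0)*(5*1) + 11) = (7 + 92)*(((-2 + 2*6)*0)*(5*1) + 11) = 99*(((-2 + 12)*0)*5 + 11) = 99*((10*0)*5 + 11) = 99*(0*5 + 11) = 99*(0 + 11) = 99*11 = 1089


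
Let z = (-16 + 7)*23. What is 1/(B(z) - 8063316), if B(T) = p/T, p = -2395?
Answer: -207/1669104017 ≈ -1.2402e-7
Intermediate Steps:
z = -207 (z = -9*23 = -207)
B(T) = -2395/T
1/(B(z) - 8063316) = 1/(-2395/(-207) - 8063316) = 1/(-2395*(-1/207) - 8063316) = 1/(2395/207 - 8063316) = 1/(-1669104017/207) = -207/1669104017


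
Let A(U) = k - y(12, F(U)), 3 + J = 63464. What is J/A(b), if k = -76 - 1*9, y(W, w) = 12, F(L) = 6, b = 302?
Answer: -63461/97 ≈ -654.24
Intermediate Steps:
J = 63461 (J = -3 + 63464 = 63461)
k = -85 (k = -76 - 9 = -85)
A(U) = -97 (A(U) = -85 - 1*12 = -85 - 12 = -97)
J/A(b) = 63461/(-97) = 63461*(-1/97) = -63461/97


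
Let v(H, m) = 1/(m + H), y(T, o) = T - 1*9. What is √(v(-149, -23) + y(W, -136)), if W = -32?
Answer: I*√303279/86 ≈ 6.4036*I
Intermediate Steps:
y(T, o) = -9 + T (y(T, o) = T - 9 = -9 + T)
v(H, m) = 1/(H + m)
√(v(-149, -23) + y(W, -136)) = √(1/(-149 - 23) + (-9 - 32)) = √(1/(-172) - 41) = √(-1/172 - 41) = √(-7053/172) = I*√303279/86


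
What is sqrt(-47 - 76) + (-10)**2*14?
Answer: 1400 + I*sqrt(123) ≈ 1400.0 + 11.091*I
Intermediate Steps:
sqrt(-47 - 76) + (-10)**2*14 = sqrt(-123) + 100*14 = I*sqrt(123) + 1400 = 1400 + I*sqrt(123)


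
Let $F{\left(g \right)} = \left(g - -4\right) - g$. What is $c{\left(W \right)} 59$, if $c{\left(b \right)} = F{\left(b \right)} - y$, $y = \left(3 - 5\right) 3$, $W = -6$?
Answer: $590$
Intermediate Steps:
$F{\left(g \right)} = 4$ ($F{\left(g \right)} = \left(g + 4\right) - g = \left(4 + g\right) - g = 4$)
$y = -6$ ($y = \left(-2\right) 3 = -6$)
$c{\left(b \right)} = 10$ ($c{\left(b \right)} = 4 - -6 = 4 + 6 = 10$)
$c{\left(W \right)} 59 = 10 \cdot 59 = 590$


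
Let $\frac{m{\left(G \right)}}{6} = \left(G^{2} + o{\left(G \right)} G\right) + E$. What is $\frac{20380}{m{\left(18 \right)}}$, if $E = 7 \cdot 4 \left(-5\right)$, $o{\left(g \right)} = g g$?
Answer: $\frac{5095}{9024} \approx 0.56461$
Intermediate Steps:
$o{\left(g \right)} = g^{2}$
$E = -140$ ($E = 28 \left(-5\right) = -140$)
$m{\left(G \right)} = -840 + 6 G^{2} + 6 G^{3}$ ($m{\left(G \right)} = 6 \left(\left(G^{2} + G^{2} G\right) - 140\right) = 6 \left(\left(G^{2} + G^{3}\right) - 140\right) = 6 \left(-140 + G^{2} + G^{3}\right) = -840 + 6 G^{2} + 6 G^{3}$)
$\frac{20380}{m{\left(18 \right)}} = \frac{20380}{-840 + 6 \cdot 18^{2} + 6 \cdot 18^{3}} = \frac{20380}{-840 + 6 \cdot 324 + 6 \cdot 5832} = \frac{20380}{-840 + 1944 + 34992} = \frac{20380}{36096} = 20380 \cdot \frac{1}{36096} = \frac{5095}{9024}$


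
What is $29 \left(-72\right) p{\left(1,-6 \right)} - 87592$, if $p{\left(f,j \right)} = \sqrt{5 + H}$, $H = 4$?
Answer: $-93856$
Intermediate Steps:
$p{\left(f,j \right)} = 3$ ($p{\left(f,j \right)} = \sqrt{5 + 4} = \sqrt{9} = 3$)
$29 \left(-72\right) p{\left(1,-6 \right)} - 87592 = 29 \left(-72\right) 3 - 87592 = \left(-2088\right) 3 - 87592 = -6264 - 87592 = -93856$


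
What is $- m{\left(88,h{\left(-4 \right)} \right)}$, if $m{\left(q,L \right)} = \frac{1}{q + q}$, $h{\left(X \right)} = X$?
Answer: $- \frac{1}{176} \approx -0.0056818$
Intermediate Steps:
$m{\left(q,L \right)} = \frac{1}{2 q}$
$- m{\left(88,h{\left(-4 \right)} \right)} = - \frac{1}{2 \cdot 88} = \left(-1\right) \frac{1}{176} = - \frac{1}{176}$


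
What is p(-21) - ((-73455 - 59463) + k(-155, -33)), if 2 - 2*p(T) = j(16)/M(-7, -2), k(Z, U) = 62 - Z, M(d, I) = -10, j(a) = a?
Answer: 663514/5 ≈ 1.3270e+5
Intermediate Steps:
p(T) = 9/5 (p(T) = 1 - 8/(-10) = 1 - 8*(-1)/10 = 1 - 1/2*(-8/5) = 1 + 4/5 = 9/5)
p(-21) - ((-73455 - 59463) + k(-155, -33)) = 9/5 - ((-73455 - 59463) + (62 - 1*(-155))) = 9/5 - (-132918 + (62 + 155)) = 9/5 - (-132918 + 217) = 9/5 - 1*(-132701) = 9/5 + 132701 = 663514/5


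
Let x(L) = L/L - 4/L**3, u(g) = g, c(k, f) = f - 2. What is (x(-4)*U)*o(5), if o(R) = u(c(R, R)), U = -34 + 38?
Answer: 51/4 ≈ 12.750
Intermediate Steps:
c(k, f) = -2 + f
U = 4
o(R) = -2 + R
x(L) = 1 - 4/L**3
(x(-4)*U)*o(5) = ((1 - 4/(-4)**3)*4)*(-2 + 5) = ((1 - 4*(-1/64))*4)*3 = ((1 + 1/16)*4)*3 = ((17/16)*4)*3 = (17/4)*3 = 51/4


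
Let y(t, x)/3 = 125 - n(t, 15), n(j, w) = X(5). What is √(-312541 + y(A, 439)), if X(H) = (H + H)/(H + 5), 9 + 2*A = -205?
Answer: I*√312169 ≈ 558.72*I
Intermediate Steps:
A = -107 (A = -9/2 + (½)*(-205) = -9/2 - 205/2 = -107)
X(H) = 2*H/(5 + H) (X(H) = (2*H)/(5 + H) = 2*H/(5 + H))
n(j, w) = 1 (n(j, w) = 2*5/(5 + 5) = 2*5/10 = 2*5*(⅒) = 1)
y(t, x) = 372 (y(t, x) = 3*(125 - 1*1) = 3*(125 - 1) = 3*124 = 372)
√(-312541 + y(A, 439)) = √(-312541 + 372) = √(-312169) = I*√312169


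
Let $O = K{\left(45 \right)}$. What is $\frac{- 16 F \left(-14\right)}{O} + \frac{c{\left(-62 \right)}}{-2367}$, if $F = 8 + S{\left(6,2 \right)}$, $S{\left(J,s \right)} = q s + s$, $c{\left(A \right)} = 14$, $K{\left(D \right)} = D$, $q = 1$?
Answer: $\frac{706874}{11835} \approx 59.727$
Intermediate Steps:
$S{\left(J,s \right)} = 2 s$ ($S{\left(J,s \right)} = 1 s + s = s + s = 2 s$)
$O = 45$
$F = 12$ ($F = 8 + 2 \cdot 2 = 8 + 4 = 12$)
$\frac{- 16 F \left(-14\right)}{O} + \frac{c{\left(-62 \right)}}{-2367} = \frac{\left(-16\right) 12 \left(-14\right)}{45} + \frac{14}{-2367} = \left(-192\right) \left(-14\right) \frac{1}{45} + 14 \left(- \frac{1}{2367}\right) = 2688 \cdot \frac{1}{45} - \frac{14}{2367} = \frac{896}{15} - \frac{14}{2367} = \frac{706874}{11835}$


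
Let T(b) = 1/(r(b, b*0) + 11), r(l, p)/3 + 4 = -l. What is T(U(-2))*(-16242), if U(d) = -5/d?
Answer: 32484/17 ≈ 1910.8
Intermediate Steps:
r(l, p) = -12 - 3*l (r(l, p) = -12 + 3*(-l) = -12 - 3*l)
T(b) = 1/(-1 - 3*b) (T(b) = 1/((-12 - 3*b) + 11) = 1/(-1 - 3*b))
T(U(-2))*(-16242) = -1/(1 + 3*(-5/(-2)))*(-16242) = -1/(1 + 3*(-5*(-1/2)))*(-16242) = -1/(1 + 3*(5/2))*(-16242) = -1/(1 + 15/2)*(-16242) = -1/17/2*(-16242) = -1*2/17*(-16242) = -2/17*(-16242) = 32484/17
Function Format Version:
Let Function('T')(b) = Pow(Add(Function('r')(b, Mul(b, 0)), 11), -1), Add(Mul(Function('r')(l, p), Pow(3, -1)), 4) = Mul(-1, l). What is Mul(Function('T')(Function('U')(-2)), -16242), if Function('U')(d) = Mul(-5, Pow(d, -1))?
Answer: Rational(32484, 17) ≈ 1910.8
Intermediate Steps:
Function('r')(l, p) = Add(-12, Mul(-3, l)) (Function('r')(l, p) = Add(-12, Mul(3, Mul(-1, l))) = Add(-12, Mul(-3, l)))
Function('T')(b) = Pow(Add(-1, Mul(-3, b)), -1) (Function('T')(b) = Pow(Add(Add(-12, Mul(-3, b)), 11), -1) = Pow(Add(-1, Mul(-3, b)), -1))
Mul(Function('T')(Function('U')(-2)), -16242) = Mul(Mul(-1, Pow(Add(1, Mul(3, Mul(-5, Pow(-2, -1)))), -1)), -16242) = Mul(Mul(-1, Pow(Add(1, Mul(3, Mul(-5, Rational(-1, 2)))), -1)), -16242) = Mul(Mul(-1, Pow(Add(1, Mul(3, Rational(5, 2))), -1)), -16242) = Mul(Mul(-1, Pow(Add(1, Rational(15, 2)), -1)), -16242) = Mul(Mul(-1, Pow(Rational(17, 2), -1)), -16242) = Mul(Mul(-1, Rational(2, 17)), -16242) = Mul(Rational(-2, 17), -16242) = Rational(32484, 17)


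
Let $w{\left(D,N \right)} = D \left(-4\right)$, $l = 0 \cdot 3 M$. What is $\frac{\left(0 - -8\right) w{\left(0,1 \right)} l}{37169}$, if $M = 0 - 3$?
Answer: $0$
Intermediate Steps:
$M = -3$ ($M = 0 - 3 = -3$)
$l = 0$ ($l = 0 \cdot 3 \left(-3\right) = 0 \left(-3\right) = 0$)
$w{\left(D,N \right)} = - 4 D$
$\frac{\left(0 - -8\right) w{\left(0,1 \right)} l}{37169} = \frac{\left(0 - -8\right) \left(-4\right) 0 \cdot 0}{37169} = \left(0 + 8\right) 0 \cdot 0 \cdot \frac{1}{37169} = 8 \cdot 0 \cdot \frac{1}{37169} = 0 \cdot \frac{1}{37169} = 0$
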